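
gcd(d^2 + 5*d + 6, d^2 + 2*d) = d + 2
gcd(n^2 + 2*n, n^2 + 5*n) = n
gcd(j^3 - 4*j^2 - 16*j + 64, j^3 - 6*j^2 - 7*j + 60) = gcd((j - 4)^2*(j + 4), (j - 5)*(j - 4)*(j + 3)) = j - 4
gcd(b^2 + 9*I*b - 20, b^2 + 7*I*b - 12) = b + 4*I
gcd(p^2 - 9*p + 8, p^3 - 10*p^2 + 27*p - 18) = p - 1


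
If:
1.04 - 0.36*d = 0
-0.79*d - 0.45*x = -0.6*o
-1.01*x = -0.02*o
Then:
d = 2.89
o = 3.86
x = 0.08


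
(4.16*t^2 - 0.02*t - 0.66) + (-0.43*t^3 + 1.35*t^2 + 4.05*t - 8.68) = -0.43*t^3 + 5.51*t^2 + 4.03*t - 9.34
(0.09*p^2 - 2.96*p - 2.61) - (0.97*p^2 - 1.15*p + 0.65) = -0.88*p^2 - 1.81*p - 3.26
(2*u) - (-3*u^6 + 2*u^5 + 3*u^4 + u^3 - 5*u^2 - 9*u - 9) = 3*u^6 - 2*u^5 - 3*u^4 - u^3 + 5*u^2 + 11*u + 9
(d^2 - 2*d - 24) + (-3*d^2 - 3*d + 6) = -2*d^2 - 5*d - 18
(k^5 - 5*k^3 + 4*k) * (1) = k^5 - 5*k^3 + 4*k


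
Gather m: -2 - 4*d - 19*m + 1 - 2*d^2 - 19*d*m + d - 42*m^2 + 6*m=-2*d^2 - 3*d - 42*m^2 + m*(-19*d - 13) - 1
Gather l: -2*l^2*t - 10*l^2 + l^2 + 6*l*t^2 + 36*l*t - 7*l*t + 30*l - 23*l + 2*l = l^2*(-2*t - 9) + l*(6*t^2 + 29*t + 9)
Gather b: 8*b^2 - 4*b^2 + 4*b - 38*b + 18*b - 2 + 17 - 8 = 4*b^2 - 16*b + 7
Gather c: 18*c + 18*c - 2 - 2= 36*c - 4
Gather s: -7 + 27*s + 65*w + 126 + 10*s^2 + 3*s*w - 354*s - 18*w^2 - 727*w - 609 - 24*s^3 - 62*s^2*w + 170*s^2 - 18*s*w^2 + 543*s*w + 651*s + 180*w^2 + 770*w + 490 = -24*s^3 + s^2*(180 - 62*w) + s*(-18*w^2 + 546*w + 324) + 162*w^2 + 108*w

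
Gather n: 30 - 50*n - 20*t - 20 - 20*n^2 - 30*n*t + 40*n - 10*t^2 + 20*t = -20*n^2 + n*(-30*t - 10) - 10*t^2 + 10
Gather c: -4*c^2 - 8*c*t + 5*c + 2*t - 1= -4*c^2 + c*(5 - 8*t) + 2*t - 1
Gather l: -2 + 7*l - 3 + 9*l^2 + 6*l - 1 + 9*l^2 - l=18*l^2 + 12*l - 6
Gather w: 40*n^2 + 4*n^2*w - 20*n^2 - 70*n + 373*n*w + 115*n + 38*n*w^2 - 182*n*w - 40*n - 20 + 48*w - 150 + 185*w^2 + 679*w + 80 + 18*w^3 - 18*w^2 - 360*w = 20*n^2 + 5*n + 18*w^3 + w^2*(38*n + 167) + w*(4*n^2 + 191*n + 367) - 90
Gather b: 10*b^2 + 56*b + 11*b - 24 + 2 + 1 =10*b^2 + 67*b - 21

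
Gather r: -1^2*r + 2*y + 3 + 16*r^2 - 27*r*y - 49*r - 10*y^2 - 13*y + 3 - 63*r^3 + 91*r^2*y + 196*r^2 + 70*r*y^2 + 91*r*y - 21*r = -63*r^3 + r^2*(91*y + 212) + r*(70*y^2 + 64*y - 71) - 10*y^2 - 11*y + 6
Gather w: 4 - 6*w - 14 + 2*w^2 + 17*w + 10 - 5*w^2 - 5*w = -3*w^2 + 6*w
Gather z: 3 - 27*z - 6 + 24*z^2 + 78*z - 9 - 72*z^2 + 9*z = -48*z^2 + 60*z - 12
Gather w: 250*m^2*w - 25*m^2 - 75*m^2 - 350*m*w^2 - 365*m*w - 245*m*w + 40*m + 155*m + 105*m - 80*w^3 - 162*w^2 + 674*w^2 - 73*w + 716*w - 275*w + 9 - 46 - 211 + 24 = -100*m^2 + 300*m - 80*w^3 + w^2*(512 - 350*m) + w*(250*m^2 - 610*m + 368) - 224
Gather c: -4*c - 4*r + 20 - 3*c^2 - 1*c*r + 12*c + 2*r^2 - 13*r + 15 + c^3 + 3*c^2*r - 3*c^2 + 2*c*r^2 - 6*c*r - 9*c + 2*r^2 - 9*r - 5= c^3 + c^2*(3*r - 6) + c*(2*r^2 - 7*r - 1) + 4*r^2 - 26*r + 30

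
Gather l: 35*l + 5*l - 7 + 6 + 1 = 40*l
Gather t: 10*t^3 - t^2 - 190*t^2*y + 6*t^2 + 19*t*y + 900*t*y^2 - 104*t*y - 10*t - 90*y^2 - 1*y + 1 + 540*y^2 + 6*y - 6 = 10*t^3 + t^2*(5 - 190*y) + t*(900*y^2 - 85*y - 10) + 450*y^2 + 5*y - 5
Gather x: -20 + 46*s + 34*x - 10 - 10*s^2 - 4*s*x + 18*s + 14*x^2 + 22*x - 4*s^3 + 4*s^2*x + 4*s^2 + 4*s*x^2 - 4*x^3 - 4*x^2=-4*s^3 - 6*s^2 + 64*s - 4*x^3 + x^2*(4*s + 10) + x*(4*s^2 - 4*s + 56) - 30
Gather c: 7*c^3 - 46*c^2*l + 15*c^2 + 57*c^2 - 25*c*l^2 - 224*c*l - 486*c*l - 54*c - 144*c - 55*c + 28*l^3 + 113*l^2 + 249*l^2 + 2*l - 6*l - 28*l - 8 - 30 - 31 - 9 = 7*c^3 + c^2*(72 - 46*l) + c*(-25*l^2 - 710*l - 253) + 28*l^3 + 362*l^2 - 32*l - 78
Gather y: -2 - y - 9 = -y - 11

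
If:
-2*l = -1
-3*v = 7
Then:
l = 1/2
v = -7/3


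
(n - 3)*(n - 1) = n^2 - 4*n + 3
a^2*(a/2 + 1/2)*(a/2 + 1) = a^4/4 + 3*a^3/4 + a^2/2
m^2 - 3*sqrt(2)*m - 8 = (m - 4*sqrt(2))*(m + sqrt(2))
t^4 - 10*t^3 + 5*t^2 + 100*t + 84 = (t - 7)*(t - 6)*(t + 1)*(t + 2)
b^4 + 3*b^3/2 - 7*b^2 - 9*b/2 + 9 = (b - 2)*(b - 1)*(b + 3/2)*(b + 3)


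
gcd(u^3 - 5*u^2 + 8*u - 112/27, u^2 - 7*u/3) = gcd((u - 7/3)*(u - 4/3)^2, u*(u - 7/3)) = u - 7/3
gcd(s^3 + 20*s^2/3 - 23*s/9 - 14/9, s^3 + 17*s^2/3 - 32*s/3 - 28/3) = s + 7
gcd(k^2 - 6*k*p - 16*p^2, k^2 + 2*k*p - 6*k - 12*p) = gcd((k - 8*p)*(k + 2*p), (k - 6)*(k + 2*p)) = k + 2*p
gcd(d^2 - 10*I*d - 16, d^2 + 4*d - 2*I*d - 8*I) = d - 2*I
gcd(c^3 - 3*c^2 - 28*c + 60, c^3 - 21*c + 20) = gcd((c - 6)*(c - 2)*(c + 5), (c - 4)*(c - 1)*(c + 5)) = c + 5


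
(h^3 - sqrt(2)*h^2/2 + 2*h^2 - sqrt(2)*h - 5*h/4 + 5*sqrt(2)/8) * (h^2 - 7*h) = h^5 - 5*h^4 - sqrt(2)*h^4/2 - 61*h^3/4 + 5*sqrt(2)*h^3/2 + 35*h^2/4 + 61*sqrt(2)*h^2/8 - 35*sqrt(2)*h/8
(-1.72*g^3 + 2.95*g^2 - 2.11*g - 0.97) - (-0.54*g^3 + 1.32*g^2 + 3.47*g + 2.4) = -1.18*g^3 + 1.63*g^2 - 5.58*g - 3.37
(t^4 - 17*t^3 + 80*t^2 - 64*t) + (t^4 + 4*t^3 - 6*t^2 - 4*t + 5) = 2*t^4 - 13*t^3 + 74*t^2 - 68*t + 5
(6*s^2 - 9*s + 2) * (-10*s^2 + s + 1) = -60*s^4 + 96*s^3 - 23*s^2 - 7*s + 2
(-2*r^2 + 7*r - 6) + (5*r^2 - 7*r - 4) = 3*r^2 - 10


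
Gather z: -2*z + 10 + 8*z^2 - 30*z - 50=8*z^2 - 32*z - 40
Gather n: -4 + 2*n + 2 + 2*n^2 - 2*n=2*n^2 - 2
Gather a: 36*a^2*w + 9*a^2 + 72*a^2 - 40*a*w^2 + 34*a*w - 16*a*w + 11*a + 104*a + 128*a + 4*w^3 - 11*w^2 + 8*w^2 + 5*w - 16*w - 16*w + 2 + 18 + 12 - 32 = a^2*(36*w + 81) + a*(-40*w^2 + 18*w + 243) + 4*w^3 - 3*w^2 - 27*w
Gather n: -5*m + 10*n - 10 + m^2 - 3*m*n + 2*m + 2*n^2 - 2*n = m^2 - 3*m + 2*n^2 + n*(8 - 3*m) - 10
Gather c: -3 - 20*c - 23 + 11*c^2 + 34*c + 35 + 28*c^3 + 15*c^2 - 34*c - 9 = 28*c^3 + 26*c^2 - 20*c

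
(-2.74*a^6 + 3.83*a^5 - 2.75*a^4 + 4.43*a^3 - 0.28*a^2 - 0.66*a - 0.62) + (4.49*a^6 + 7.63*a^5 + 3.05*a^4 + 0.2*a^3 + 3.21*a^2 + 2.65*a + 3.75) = 1.75*a^6 + 11.46*a^5 + 0.3*a^4 + 4.63*a^3 + 2.93*a^2 + 1.99*a + 3.13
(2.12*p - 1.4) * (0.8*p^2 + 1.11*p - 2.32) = 1.696*p^3 + 1.2332*p^2 - 6.4724*p + 3.248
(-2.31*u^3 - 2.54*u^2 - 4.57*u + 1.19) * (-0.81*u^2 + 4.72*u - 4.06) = 1.8711*u^5 - 8.8458*u^4 + 1.0915*u^3 - 12.2219*u^2 + 24.171*u - 4.8314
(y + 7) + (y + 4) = 2*y + 11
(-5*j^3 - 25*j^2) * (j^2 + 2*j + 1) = -5*j^5 - 35*j^4 - 55*j^3 - 25*j^2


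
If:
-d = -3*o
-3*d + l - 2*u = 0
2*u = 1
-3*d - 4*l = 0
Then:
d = -4/15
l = 1/5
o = -4/45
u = 1/2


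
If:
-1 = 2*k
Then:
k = -1/2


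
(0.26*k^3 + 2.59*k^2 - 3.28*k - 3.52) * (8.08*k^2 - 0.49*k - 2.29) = 2.1008*k^5 + 20.7998*k^4 - 28.3669*k^3 - 32.7655*k^2 + 9.236*k + 8.0608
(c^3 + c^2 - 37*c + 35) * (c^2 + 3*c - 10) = c^5 + 4*c^4 - 44*c^3 - 86*c^2 + 475*c - 350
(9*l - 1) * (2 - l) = -9*l^2 + 19*l - 2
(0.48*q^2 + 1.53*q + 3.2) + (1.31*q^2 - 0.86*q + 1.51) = 1.79*q^2 + 0.67*q + 4.71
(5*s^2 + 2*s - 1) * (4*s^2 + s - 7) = 20*s^4 + 13*s^3 - 37*s^2 - 15*s + 7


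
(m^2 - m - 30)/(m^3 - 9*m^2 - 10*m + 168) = (m + 5)/(m^2 - 3*m - 28)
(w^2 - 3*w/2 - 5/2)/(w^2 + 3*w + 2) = (w - 5/2)/(w + 2)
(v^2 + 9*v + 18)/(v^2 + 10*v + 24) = (v + 3)/(v + 4)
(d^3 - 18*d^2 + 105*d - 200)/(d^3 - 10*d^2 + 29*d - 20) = (d^2 - 13*d + 40)/(d^2 - 5*d + 4)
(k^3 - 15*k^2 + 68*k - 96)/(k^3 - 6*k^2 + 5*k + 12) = (k - 8)/(k + 1)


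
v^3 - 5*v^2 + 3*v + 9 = (v - 3)^2*(v + 1)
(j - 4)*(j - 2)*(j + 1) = j^3 - 5*j^2 + 2*j + 8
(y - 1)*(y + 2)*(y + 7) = y^3 + 8*y^2 + 5*y - 14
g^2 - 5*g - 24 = (g - 8)*(g + 3)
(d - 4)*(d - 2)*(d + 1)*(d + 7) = d^4 + 2*d^3 - 33*d^2 + 22*d + 56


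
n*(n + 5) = n^2 + 5*n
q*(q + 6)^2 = q^3 + 12*q^2 + 36*q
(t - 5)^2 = t^2 - 10*t + 25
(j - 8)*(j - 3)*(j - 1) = j^3 - 12*j^2 + 35*j - 24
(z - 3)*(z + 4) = z^2 + z - 12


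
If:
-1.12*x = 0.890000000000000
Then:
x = -0.79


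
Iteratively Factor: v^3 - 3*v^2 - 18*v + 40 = (v - 5)*(v^2 + 2*v - 8) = (v - 5)*(v + 4)*(v - 2)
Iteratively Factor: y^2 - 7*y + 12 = (y - 4)*(y - 3)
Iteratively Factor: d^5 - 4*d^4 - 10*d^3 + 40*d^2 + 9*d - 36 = (d - 4)*(d^4 - 10*d^2 + 9) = (d - 4)*(d - 1)*(d^3 + d^2 - 9*d - 9) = (d - 4)*(d - 1)*(d + 3)*(d^2 - 2*d - 3) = (d - 4)*(d - 1)*(d + 1)*(d + 3)*(d - 3)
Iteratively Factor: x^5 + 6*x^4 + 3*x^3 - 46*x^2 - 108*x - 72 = (x + 2)*(x^4 + 4*x^3 - 5*x^2 - 36*x - 36) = (x - 3)*(x + 2)*(x^3 + 7*x^2 + 16*x + 12) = (x - 3)*(x + 2)*(x + 3)*(x^2 + 4*x + 4) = (x - 3)*(x + 2)^2*(x + 3)*(x + 2)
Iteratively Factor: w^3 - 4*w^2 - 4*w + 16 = (w - 2)*(w^2 - 2*w - 8) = (w - 2)*(w + 2)*(w - 4)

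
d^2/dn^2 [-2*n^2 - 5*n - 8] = -4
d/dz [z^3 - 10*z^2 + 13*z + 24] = 3*z^2 - 20*z + 13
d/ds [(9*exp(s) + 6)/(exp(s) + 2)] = 12*exp(s)/(exp(s) + 2)^2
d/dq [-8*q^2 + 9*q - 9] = 9 - 16*q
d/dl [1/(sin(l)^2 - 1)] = -2*sin(l)/cos(l)^3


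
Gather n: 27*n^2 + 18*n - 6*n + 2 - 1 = 27*n^2 + 12*n + 1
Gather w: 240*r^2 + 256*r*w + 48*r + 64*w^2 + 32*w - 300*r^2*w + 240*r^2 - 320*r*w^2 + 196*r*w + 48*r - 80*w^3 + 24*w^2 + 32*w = 480*r^2 + 96*r - 80*w^3 + w^2*(88 - 320*r) + w*(-300*r^2 + 452*r + 64)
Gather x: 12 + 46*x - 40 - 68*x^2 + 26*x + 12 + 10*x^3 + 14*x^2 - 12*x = 10*x^3 - 54*x^2 + 60*x - 16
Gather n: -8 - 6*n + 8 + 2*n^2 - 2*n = 2*n^2 - 8*n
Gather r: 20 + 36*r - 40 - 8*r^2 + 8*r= -8*r^2 + 44*r - 20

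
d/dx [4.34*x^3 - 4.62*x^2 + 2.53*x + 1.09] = 13.02*x^2 - 9.24*x + 2.53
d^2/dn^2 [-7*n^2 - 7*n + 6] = -14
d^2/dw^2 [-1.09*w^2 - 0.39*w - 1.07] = -2.18000000000000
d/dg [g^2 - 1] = 2*g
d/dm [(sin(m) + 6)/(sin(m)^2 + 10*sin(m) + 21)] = (-12*sin(m) + cos(m)^2 - 40)*cos(m)/(sin(m)^2 + 10*sin(m) + 21)^2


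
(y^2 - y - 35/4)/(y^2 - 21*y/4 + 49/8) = 2*(2*y + 5)/(4*y - 7)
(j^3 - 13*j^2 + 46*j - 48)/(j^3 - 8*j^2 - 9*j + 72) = (j - 2)/(j + 3)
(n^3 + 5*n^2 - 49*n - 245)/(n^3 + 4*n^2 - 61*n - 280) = (n - 7)/(n - 8)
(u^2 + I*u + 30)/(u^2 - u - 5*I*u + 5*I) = (u + 6*I)/(u - 1)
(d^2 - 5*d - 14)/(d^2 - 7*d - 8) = (-d^2 + 5*d + 14)/(-d^2 + 7*d + 8)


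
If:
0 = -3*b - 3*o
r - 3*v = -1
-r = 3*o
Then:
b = v - 1/3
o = 1/3 - v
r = 3*v - 1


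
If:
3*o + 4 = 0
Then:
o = -4/3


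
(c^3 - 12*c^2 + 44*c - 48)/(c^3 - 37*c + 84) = (c^2 - 8*c + 12)/(c^2 + 4*c - 21)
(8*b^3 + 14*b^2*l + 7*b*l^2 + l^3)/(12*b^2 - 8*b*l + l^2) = (8*b^3 + 14*b^2*l + 7*b*l^2 + l^3)/(12*b^2 - 8*b*l + l^2)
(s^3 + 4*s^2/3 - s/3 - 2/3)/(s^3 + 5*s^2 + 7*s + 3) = (s - 2/3)/(s + 3)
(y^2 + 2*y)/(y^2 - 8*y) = (y + 2)/(y - 8)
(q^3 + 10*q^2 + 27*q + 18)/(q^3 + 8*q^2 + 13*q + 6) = (q + 3)/(q + 1)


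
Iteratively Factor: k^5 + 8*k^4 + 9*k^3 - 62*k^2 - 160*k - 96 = (k + 4)*(k^4 + 4*k^3 - 7*k^2 - 34*k - 24) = (k + 2)*(k + 4)*(k^3 + 2*k^2 - 11*k - 12) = (k + 2)*(k + 4)^2*(k^2 - 2*k - 3) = (k - 3)*(k + 2)*(k + 4)^2*(k + 1)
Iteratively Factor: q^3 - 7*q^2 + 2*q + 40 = (q - 4)*(q^2 - 3*q - 10) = (q - 5)*(q - 4)*(q + 2)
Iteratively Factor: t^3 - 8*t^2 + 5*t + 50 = (t + 2)*(t^2 - 10*t + 25) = (t - 5)*(t + 2)*(t - 5)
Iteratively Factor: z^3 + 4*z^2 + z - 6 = (z + 3)*(z^2 + z - 2) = (z + 2)*(z + 3)*(z - 1)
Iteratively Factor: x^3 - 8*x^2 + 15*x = (x)*(x^2 - 8*x + 15) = x*(x - 5)*(x - 3)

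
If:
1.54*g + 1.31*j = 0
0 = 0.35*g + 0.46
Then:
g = -1.31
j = 1.55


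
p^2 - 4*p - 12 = (p - 6)*(p + 2)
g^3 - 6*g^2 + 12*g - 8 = (g - 2)^3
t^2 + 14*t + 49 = (t + 7)^2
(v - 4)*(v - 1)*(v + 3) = v^3 - 2*v^2 - 11*v + 12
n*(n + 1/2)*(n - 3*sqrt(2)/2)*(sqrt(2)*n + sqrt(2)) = sqrt(2)*n^4 - 3*n^3 + 3*sqrt(2)*n^3/2 - 9*n^2/2 + sqrt(2)*n^2/2 - 3*n/2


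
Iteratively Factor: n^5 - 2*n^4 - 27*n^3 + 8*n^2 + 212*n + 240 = (n + 2)*(n^4 - 4*n^3 - 19*n^2 + 46*n + 120) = (n - 5)*(n + 2)*(n^3 + n^2 - 14*n - 24) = (n - 5)*(n + 2)*(n + 3)*(n^2 - 2*n - 8) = (n - 5)*(n - 4)*(n + 2)*(n + 3)*(n + 2)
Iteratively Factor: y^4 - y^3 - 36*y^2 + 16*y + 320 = (y - 4)*(y^3 + 3*y^2 - 24*y - 80) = (y - 5)*(y - 4)*(y^2 + 8*y + 16) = (y - 5)*(y - 4)*(y + 4)*(y + 4)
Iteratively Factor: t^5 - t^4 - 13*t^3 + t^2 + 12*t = (t)*(t^4 - t^3 - 13*t^2 + t + 12) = t*(t + 3)*(t^3 - 4*t^2 - t + 4) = t*(t - 4)*(t + 3)*(t^2 - 1) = t*(t - 4)*(t - 1)*(t + 3)*(t + 1)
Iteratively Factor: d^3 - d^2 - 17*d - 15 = (d - 5)*(d^2 + 4*d + 3) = (d - 5)*(d + 1)*(d + 3)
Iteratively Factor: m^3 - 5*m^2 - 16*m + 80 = (m + 4)*(m^2 - 9*m + 20) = (m - 4)*(m + 4)*(m - 5)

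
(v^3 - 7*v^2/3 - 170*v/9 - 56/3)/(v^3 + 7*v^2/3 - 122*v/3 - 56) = (v + 7/3)/(v + 7)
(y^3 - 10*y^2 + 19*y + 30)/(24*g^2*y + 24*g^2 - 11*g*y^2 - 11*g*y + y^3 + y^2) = (y^2 - 11*y + 30)/(24*g^2 - 11*g*y + y^2)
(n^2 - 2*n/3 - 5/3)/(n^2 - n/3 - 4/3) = (3*n - 5)/(3*n - 4)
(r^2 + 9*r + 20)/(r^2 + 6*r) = (r^2 + 9*r + 20)/(r*(r + 6))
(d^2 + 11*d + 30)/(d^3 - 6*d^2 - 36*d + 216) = (d + 5)/(d^2 - 12*d + 36)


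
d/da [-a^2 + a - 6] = 1 - 2*a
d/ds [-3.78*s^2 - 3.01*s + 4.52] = -7.56*s - 3.01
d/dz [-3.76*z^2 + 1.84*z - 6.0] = 1.84 - 7.52*z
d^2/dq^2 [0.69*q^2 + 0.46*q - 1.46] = 1.38000000000000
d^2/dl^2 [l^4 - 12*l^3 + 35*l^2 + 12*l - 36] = 12*l^2 - 72*l + 70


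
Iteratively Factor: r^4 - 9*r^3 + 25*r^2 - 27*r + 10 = (r - 2)*(r^3 - 7*r^2 + 11*r - 5) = (r - 2)*(r - 1)*(r^2 - 6*r + 5) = (r - 5)*(r - 2)*(r - 1)*(r - 1)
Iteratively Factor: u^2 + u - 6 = (u + 3)*(u - 2)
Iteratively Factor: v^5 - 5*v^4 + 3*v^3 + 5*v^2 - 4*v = (v - 1)*(v^4 - 4*v^3 - v^2 + 4*v) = (v - 1)*(v + 1)*(v^3 - 5*v^2 + 4*v) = (v - 1)^2*(v + 1)*(v^2 - 4*v) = (v - 4)*(v - 1)^2*(v + 1)*(v)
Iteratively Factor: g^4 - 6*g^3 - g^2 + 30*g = (g - 3)*(g^3 - 3*g^2 - 10*g) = g*(g - 3)*(g^2 - 3*g - 10) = g*(g - 3)*(g + 2)*(g - 5)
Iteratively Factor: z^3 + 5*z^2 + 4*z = (z + 4)*(z^2 + z) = (z + 1)*(z + 4)*(z)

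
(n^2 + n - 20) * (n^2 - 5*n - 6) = n^4 - 4*n^3 - 31*n^2 + 94*n + 120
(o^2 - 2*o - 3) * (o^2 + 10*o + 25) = o^4 + 8*o^3 + 2*o^2 - 80*o - 75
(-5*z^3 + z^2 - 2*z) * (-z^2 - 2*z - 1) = 5*z^5 + 9*z^4 + 5*z^3 + 3*z^2 + 2*z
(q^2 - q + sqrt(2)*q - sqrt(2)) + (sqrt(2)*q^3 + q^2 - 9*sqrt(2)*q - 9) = sqrt(2)*q^3 + 2*q^2 - 8*sqrt(2)*q - q - 9 - sqrt(2)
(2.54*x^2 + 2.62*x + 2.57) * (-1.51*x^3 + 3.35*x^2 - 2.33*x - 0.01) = -3.8354*x^5 + 4.5528*x^4 - 1.0219*x^3 + 2.4795*x^2 - 6.0143*x - 0.0257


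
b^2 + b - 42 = (b - 6)*(b + 7)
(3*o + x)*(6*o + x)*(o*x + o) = 18*o^3*x + 18*o^3 + 9*o^2*x^2 + 9*o^2*x + o*x^3 + o*x^2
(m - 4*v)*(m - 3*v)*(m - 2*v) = m^3 - 9*m^2*v + 26*m*v^2 - 24*v^3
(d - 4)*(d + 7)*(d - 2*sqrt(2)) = d^3 - 2*sqrt(2)*d^2 + 3*d^2 - 28*d - 6*sqrt(2)*d + 56*sqrt(2)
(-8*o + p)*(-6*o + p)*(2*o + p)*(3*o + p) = 288*o^4 + 156*o^3*p - 16*o^2*p^2 - 9*o*p^3 + p^4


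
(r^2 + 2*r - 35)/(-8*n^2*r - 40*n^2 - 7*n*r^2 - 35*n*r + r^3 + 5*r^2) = (-r^2 - 2*r + 35)/(8*n^2*r + 40*n^2 + 7*n*r^2 + 35*n*r - r^3 - 5*r^2)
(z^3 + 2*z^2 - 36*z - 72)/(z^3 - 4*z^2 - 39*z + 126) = (z^2 - 4*z - 12)/(z^2 - 10*z + 21)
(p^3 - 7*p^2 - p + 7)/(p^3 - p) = (p - 7)/p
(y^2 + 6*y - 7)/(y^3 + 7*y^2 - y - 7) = 1/(y + 1)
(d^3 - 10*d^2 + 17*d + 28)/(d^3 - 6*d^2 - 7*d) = (d - 4)/d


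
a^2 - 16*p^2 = (a - 4*p)*(a + 4*p)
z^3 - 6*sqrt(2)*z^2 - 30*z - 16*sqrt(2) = (z - 8*sqrt(2))*(z + sqrt(2))^2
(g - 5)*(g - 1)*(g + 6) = g^3 - 31*g + 30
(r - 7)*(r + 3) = r^2 - 4*r - 21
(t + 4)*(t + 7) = t^2 + 11*t + 28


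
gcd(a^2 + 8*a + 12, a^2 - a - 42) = a + 6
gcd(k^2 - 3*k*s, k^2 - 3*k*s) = -k^2 + 3*k*s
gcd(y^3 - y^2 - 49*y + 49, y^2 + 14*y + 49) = y + 7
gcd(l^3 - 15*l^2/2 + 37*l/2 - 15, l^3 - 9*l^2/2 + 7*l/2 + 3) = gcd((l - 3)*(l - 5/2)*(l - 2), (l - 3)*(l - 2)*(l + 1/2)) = l^2 - 5*l + 6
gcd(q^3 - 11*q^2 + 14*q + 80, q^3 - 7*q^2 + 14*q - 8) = 1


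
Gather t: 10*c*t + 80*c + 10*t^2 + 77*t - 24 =80*c + 10*t^2 + t*(10*c + 77) - 24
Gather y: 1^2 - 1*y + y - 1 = 0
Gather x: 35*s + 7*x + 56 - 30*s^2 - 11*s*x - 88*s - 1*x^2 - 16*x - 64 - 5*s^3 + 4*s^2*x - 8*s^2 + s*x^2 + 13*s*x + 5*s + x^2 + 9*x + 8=-5*s^3 - 38*s^2 + s*x^2 - 48*s + x*(4*s^2 + 2*s)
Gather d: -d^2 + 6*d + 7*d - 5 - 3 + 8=-d^2 + 13*d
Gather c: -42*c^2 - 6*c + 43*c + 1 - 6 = -42*c^2 + 37*c - 5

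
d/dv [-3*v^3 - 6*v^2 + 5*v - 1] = -9*v^2 - 12*v + 5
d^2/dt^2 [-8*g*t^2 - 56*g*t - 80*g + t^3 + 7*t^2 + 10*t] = -16*g + 6*t + 14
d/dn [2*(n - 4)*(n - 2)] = 4*n - 12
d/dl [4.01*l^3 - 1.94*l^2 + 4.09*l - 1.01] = 12.03*l^2 - 3.88*l + 4.09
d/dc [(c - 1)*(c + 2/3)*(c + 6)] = 3*c^2 + 34*c/3 - 8/3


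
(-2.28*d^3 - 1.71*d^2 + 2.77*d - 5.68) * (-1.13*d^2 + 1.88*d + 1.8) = 2.5764*d^5 - 2.3541*d^4 - 10.4489*d^3 + 8.548*d^2 - 5.6924*d - 10.224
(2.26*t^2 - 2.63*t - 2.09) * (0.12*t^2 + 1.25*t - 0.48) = 0.2712*t^4 + 2.5094*t^3 - 4.6231*t^2 - 1.3501*t + 1.0032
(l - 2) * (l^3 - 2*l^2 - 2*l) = l^4 - 4*l^3 + 2*l^2 + 4*l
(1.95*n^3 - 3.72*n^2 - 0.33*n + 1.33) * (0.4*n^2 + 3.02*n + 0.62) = 0.78*n^5 + 4.401*n^4 - 10.1574*n^3 - 2.771*n^2 + 3.812*n + 0.8246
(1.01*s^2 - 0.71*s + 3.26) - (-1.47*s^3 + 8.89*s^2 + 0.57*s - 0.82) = 1.47*s^3 - 7.88*s^2 - 1.28*s + 4.08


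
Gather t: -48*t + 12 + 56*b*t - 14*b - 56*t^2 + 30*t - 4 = -14*b - 56*t^2 + t*(56*b - 18) + 8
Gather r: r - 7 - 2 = r - 9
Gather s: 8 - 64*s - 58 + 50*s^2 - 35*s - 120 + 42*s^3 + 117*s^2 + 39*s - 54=42*s^3 + 167*s^2 - 60*s - 224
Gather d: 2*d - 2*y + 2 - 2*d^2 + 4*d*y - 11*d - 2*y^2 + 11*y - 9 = -2*d^2 + d*(4*y - 9) - 2*y^2 + 9*y - 7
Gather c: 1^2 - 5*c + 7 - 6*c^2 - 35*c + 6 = -6*c^2 - 40*c + 14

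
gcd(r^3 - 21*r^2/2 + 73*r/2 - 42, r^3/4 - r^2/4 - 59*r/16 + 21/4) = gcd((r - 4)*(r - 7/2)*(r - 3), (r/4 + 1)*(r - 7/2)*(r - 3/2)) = r - 7/2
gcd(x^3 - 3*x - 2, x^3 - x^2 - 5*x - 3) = x^2 + 2*x + 1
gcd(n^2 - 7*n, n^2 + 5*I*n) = n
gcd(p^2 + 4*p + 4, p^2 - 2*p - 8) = p + 2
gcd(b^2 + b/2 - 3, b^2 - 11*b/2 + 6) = b - 3/2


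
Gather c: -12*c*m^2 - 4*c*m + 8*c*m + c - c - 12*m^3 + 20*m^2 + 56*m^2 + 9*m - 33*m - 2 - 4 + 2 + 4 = c*(-12*m^2 + 4*m) - 12*m^3 + 76*m^2 - 24*m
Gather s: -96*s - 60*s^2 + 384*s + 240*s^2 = 180*s^2 + 288*s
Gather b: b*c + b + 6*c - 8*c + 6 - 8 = b*(c + 1) - 2*c - 2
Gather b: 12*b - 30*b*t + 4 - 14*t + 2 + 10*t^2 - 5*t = b*(12 - 30*t) + 10*t^2 - 19*t + 6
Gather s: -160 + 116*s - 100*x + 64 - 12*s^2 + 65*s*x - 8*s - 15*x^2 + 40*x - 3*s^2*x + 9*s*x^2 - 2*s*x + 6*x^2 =s^2*(-3*x - 12) + s*(9*x^2 + 63*x + 108) - 9*x^2 - 60*x - 96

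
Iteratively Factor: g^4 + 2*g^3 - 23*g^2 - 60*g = (g - 5)*(g^3 + 7*g^2 + 12*g) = (g - 5)*(g + 3)*(g^2 + 4*g) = g*(g - 5)*(g + 3)*(g + 4)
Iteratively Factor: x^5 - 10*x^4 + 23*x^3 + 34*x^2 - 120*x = (x - 4)*(x^4 - 6*x^3 - x^2 + 30*x) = (x - 5)*(x - 4)*(x^3 - x^2 - 6*x) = (x - 5)*(x - 4)*(x + 2)*(x^2 - 3*x) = x*(x - 5)*(x - 4)*(x + 2)*(x - 3)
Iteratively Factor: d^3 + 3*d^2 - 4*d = (d - 1)*(d^2 + 4*d) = (d - 1)*(d + 4)*(d)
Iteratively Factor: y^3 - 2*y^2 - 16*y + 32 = (y - 2)*(y^2 - 16) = (y - 2)*(y + 4)*(y - 4)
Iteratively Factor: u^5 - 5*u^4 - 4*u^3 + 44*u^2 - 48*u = (u - 4)*(u^4 - u^3 - 8*u^2 + 12*u) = u*(u - 4)*(u^3 - u^2 - 8*u + 12) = u*(u - 4)*(u - 2)*(u^2 + u - 6) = u*(u - 4)*(u - 2)^2*(u + 3)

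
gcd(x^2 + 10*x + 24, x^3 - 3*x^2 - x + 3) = 1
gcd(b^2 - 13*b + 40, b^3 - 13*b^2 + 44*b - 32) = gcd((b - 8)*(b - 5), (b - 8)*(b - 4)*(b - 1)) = b - 8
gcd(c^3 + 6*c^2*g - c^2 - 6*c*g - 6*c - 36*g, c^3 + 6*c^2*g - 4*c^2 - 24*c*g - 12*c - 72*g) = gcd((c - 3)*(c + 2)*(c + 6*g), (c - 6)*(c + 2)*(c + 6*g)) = c^2 + 6*c*g + 2*c + 12*g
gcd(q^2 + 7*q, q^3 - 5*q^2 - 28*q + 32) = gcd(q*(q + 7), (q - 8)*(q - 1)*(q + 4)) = 1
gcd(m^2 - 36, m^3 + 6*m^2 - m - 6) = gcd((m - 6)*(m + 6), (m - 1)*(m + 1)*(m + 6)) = m + 6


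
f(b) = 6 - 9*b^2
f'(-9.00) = 162.00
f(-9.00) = -723.00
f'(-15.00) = 270.00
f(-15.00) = -2019.00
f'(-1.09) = 19.62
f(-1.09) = -4.69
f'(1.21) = -21.78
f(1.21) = -7.18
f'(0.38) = -6.84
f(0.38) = 4.70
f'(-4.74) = 85.32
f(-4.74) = -196.21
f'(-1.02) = 18.36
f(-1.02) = -3.36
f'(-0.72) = 12.96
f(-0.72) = 1.33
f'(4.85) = -87.30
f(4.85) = -205.70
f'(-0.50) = 9.00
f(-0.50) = 3.75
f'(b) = -18*b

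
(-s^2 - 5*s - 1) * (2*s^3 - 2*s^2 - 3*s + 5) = -2*s^5 - 8*s^4 + 11*s^3 + 12*s^2 - 22*s - 5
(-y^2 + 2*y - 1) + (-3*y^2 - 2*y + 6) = 5 - 4*y^2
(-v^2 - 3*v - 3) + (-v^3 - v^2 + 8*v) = -v^3 - 2*v^2 + 5*v - 3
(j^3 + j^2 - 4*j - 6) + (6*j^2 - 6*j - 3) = j^3 + 7*j^2 - 10*j - 9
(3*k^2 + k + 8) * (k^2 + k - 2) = 3*k^4 + 4*k^3 + 3*k^2 + 6*k - 16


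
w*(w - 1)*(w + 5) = w^3 + 4*w^2 - 5*w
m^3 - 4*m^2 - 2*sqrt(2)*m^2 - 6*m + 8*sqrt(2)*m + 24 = (m - 4)*(m - 3*sqrt(2))*(m + sqrt(2))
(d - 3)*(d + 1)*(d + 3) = d^3 + d^2 - 9*d - 9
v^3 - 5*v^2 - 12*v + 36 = (v - 6)*(v - 2)*(v + 3)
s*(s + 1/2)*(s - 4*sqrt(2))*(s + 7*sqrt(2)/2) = s^4 - sqrt(2)*s^3/2 + s^3/2 - 28*s^2 - sqrt(2)*s^2/4 - 14*s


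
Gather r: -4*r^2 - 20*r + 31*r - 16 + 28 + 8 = -4*r^2 + 11*r + 20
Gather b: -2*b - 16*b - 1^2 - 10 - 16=-18*b - 27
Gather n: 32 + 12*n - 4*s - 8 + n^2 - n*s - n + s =n^2 + n*(11 - s) - 3*s + 24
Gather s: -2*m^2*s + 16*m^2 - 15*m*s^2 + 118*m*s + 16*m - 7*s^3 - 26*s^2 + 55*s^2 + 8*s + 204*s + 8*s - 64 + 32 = 16*m^2 + 16*m - 7*s^3 + s^2*(29 - 15*m) + s*(-2*m^2 + 118*m + 220) - 32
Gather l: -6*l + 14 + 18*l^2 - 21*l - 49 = 18*l^2 - 27*l - 35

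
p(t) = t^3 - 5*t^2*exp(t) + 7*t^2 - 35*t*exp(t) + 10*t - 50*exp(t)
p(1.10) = -263.24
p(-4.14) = 7.77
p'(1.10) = -393.21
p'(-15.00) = 475.00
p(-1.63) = -3.25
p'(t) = -5*t^2*exp(t) + 3*t^2 - 45*t*exp(t) + 14*t - 85*exp(t) + 10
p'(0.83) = -264.80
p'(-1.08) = -15.96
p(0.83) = -175.49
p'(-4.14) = 3.71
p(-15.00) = -1950.00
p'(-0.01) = -73.85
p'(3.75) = -13674.80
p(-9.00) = -252.02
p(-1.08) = -10.02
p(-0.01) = -49.26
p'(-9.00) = 126.99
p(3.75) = -10508.04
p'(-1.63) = -9.73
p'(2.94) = -4850.83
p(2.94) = -3594.42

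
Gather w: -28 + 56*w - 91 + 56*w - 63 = 112*w - 182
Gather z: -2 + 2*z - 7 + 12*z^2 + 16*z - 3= 12*z^2 + 18*z - 12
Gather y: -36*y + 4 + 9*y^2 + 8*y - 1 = 9*y^2 - 28*y + 3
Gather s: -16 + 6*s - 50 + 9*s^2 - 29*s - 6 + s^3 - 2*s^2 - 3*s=s^3 + 7*s^2 - 26*s - 72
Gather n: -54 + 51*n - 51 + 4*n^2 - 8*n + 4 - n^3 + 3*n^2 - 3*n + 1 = -n^3 + 7*n^2 + 40*n - 100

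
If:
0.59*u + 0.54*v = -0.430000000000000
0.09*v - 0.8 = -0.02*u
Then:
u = -11.13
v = 11.36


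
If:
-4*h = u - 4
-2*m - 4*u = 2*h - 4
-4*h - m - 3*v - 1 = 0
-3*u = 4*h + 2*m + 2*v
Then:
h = 5/2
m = 23/2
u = -6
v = -15/2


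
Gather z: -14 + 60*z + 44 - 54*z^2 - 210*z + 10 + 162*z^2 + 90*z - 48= 108*z^2 - 60*z - 8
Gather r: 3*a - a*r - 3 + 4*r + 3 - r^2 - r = 3*a - r^2 + r*(3 - a)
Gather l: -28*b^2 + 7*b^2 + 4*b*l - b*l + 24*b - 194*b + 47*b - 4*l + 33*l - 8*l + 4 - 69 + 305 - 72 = -21*b^2 - 123*b + l*(3*b + 21) + 168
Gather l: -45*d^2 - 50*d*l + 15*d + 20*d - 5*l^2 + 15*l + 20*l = -45*d^2 + 35*d - 5*l^2 + l*(35 - 50*d)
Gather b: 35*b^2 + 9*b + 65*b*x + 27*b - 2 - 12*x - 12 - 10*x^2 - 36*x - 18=35*b^2 + b*(65*x + 36) - 10*x^2 - 48*x - 32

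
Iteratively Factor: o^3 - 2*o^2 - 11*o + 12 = (o - 1)*(o^2 - o - 12) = (o - 4)*(o - 1)*(o + 3)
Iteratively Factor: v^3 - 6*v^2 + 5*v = (v - 5)*(v^2 - v) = v*(v - 5)*(v - 1)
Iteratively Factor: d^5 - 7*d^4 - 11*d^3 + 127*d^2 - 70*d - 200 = (d - 5)*(d^4 - 2*d^3 - 21*d^2 + 22*d + 40) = (d - 5)*(d - 2)*(d^3 - 21*d - 20) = (d - 5)*(d - 2)*(d + 4)*(d^2 - 4*d - 5) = (d - 5)*(d - 2)*(d + 1)*(d + 4)*(d - 5)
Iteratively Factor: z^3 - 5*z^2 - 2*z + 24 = (z - 3)*(z^2 - 2*z - 8) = (z - 3)*(z + 2)*(z - 4)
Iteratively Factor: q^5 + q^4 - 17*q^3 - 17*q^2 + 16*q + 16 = (q - 1)*(q^4 + 2*q^3 - 15*q^2 - 32*q - 16) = (q - 1)*(q + 1)*(q^3 + q^2 - 16*q - 16) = (q - 1)*(q + 1)*(q + 4)*(q^2 - 3*q - 4) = (q - 1)*(q + 1)^2*(q + 4)*(q - 4)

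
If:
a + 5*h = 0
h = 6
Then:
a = -30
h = 6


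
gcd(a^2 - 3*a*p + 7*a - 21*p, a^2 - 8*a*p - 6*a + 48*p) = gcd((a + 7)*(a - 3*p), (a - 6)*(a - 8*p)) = 1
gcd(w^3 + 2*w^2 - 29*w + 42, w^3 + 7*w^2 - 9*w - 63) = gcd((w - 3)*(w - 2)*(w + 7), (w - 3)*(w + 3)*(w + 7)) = w^2 + 4*w - 21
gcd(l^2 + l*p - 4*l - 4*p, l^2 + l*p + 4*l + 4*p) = l + p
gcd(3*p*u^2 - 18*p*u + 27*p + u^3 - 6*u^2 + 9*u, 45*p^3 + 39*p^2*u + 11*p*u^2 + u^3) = 3*p + u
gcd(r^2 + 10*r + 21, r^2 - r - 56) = r + 7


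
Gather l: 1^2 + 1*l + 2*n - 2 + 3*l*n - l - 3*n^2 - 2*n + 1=3*l*n - 3*n^2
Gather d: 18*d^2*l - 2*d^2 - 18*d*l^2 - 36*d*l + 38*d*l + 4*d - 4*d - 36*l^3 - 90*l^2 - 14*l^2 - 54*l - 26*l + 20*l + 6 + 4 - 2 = d^2*(18*l - 2) + d*(-18*l^2 + 2*l) - 36*l^3 - 104*l^2 - 60*l + 8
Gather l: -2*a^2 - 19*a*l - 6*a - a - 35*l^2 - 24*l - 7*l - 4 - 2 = -2*a^2 - 7*a - 35*l^2 + l*(-19*a - 31) - 6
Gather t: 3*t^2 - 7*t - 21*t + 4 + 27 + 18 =3*t^2 - 28*t + 49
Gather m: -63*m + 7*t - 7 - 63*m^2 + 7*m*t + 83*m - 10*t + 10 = -63*m^2 + m*(7*t + 20) - 3*t + 3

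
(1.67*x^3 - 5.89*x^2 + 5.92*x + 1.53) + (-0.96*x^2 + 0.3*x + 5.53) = 1.67*x^3 - 6.85*x^2 + 6.22*x + 7.06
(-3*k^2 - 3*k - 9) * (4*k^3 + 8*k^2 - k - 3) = -12*k^5 - 36*k^4 - 57*k^3 - 60*k^2 + 18*k + 27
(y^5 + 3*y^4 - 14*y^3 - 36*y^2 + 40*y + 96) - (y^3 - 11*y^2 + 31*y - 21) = y^5 + 3*y^4 - 15*y^3 - 25*y^2 + 9*y + 117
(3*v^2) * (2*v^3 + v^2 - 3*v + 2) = 6*v^5 + 3*v^4 - 9*v^3 + 6*v^2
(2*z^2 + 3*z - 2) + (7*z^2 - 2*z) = 9*z^2 + z - 2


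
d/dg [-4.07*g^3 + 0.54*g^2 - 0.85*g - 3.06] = -12.21*g^2 + 1.08*g - 0.85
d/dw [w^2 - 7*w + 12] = 2*w - 7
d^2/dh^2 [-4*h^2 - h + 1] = -8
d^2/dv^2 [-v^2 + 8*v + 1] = -2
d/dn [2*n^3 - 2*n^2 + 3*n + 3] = 6*n^2 - 4*n + 3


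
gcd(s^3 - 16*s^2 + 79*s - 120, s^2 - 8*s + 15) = s^2 - 8*s + 15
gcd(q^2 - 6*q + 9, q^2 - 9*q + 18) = q - 3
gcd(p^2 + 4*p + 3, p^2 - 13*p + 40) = 1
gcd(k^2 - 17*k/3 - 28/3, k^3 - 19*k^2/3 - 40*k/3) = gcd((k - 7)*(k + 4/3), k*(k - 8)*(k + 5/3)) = 1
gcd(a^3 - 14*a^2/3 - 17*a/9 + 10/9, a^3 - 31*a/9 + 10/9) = a - 1/3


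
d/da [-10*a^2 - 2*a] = -20*a - 2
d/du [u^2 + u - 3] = 2*u + 1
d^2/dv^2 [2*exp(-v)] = 2*exp(-v)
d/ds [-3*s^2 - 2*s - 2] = -6*s - 2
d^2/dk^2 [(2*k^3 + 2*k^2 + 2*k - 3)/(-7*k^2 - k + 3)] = 2*(-128*k^3 + 333*k^2 - 117*k + 42)/(343*k^6 + 147*k^5 - 420*k^4 - 125*k^3 + 180*k^2 + 27*k - 27)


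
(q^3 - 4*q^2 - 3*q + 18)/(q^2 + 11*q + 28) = (q^3 - 4*q^2 - 3*q + 18)/(q^2 + 11*q + 28)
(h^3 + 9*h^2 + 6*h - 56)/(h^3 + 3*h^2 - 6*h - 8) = (h + 7)/(h + 1)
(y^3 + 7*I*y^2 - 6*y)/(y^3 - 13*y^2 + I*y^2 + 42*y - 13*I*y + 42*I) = y*(y + 6*I)/(y^2 - 13*y + 42)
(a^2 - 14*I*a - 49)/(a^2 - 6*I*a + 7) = (a - 7*I)/(a + I)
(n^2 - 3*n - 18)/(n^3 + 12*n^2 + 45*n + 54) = (n - 6)/(n^2 + 9*n + 18)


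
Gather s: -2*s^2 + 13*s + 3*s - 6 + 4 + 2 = -2*s^2 + 16*s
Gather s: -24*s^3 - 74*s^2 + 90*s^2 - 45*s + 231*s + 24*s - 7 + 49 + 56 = -24*s^3 + 16*s^2 + 210*s + 98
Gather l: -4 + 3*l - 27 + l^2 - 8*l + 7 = l^2 - 5*l - 24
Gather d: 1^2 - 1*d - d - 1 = -2*d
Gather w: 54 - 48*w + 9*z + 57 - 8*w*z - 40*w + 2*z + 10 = w*(-8*z - 88) + 11*z + 121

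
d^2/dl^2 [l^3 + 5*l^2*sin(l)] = -5*l^2*sin(l) + 20*l*cos(l) + 6*l + 10*sin(l)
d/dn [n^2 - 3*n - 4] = 2*n - 3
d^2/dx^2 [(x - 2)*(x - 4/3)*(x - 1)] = 6*x - 26/3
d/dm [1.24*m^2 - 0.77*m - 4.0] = 2.48*m - 0.77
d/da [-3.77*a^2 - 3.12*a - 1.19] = -7.54*a - 3.12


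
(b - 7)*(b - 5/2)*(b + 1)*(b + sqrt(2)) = b^4 - 17*b^3/2 + sqrt(2)*b^3 - 17*sqrt(2)*b^2/2 + 8*b^2 + 8*sqrt(2)*b + 35*b/2 + 35*sqrt(2)/2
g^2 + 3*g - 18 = (g - 3)*(g + 6)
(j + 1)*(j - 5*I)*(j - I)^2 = j^4 + j^3 - 7*I*j^3 - 11*j^2 - 7*I*j^2 - 11*j + 5*I*j + 5*I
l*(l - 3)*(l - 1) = l^3 - 4*l^2 + 3*l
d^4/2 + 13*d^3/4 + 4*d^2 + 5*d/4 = d*(d/2 + 1/2)*(d + 1/2)*(d + 5)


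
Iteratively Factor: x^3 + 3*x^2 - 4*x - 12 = (x + 3)*(x^2 - 4) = (x - 2)*(x + 3)*(x + 2)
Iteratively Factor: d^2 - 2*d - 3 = (d + 1)*(d - 3)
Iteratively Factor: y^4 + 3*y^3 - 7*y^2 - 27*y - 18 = (y + 1)*(y^3 + 2*y^2 - 9*y - 18) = (y + 1)*(y + 2)*(y^2 - 9) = (y - 3)*(y + 1)*(y + 2)*(y + 3)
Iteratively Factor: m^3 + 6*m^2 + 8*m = (m)*(m^2 + 6*m + 8) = m*(m + 4)*(m + 2)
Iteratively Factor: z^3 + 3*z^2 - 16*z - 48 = (z + 4)*(z^2 - z - 12) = (z - 4)*(z + 4)*(z + 3)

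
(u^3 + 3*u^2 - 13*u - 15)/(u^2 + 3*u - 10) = (u^2 - 2*u - 3)/(u - 2)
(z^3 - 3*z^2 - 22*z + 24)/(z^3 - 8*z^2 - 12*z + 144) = (z - 1)/(z - 6)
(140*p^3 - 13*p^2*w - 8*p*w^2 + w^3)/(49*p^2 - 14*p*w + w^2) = (20*p^2 + p*w - w^2)/(7*p - w)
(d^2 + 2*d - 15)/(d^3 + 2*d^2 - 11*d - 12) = (d + 5)/(d^2 + 5*d + 4)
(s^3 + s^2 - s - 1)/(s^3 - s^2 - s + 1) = (s + 1)/(s - 1)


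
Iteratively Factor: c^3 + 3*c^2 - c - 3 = (c - 1)*(c^2 + 4*c + 3) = (c - 1)*(c + 1)*(c + 3)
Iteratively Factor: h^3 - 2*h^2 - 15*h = (h)*(h^2 - 2*h - 15) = h*(h + 3)*(h - 5)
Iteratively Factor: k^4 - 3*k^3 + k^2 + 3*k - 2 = (k - 1)*(k^3 - 2*k^2 - k + 2) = (k - 1)*(k + 1)*(k^2 - 3*k + 2) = (k - 2)*(k - 1)*(k + 1)*(k - 1)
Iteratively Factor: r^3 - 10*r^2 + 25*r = (r - 5)*(r^2 - 5*r) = (r - 5)^2*(r)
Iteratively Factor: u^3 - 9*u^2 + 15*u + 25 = (u - 5)*(u^2 - 4*u - 5) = (u - 5)*(u + 1)*(u - 5)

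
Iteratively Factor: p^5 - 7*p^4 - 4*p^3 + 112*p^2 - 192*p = (p + 4)*(p^4 - 11*p^3 + 40*p^2 - 48*p) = (p - 3)*(p + 4)*(p^3 - 8*p^2 + 16*p) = p*(p - 3)*(p + 4)*(p^2 - 8*p + 16) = p*(p - 4)*(p - 3)*(p + 4)*(p - 4)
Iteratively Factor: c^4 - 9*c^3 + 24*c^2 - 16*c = (c - 1)*(c^3 - 8*c^2 + 16*c) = (c - 4)*(c - 1)*(c^2 - 4*c) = c*(c - 4)*(c - 1)*(c - 4)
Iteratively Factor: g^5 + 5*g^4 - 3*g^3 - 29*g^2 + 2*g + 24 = (g - 2)*(g^4 + 7*g^3 + 11*g^2 - 7*g - 12) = (g - 2)*(g + 1)*(g^3 + 6*g^2 + 5*g - 12) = (g - 2)*(g + 1)*(g + 3)*(g^2 + 3*g - 4) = (g - 2)*(g - 1)*(g + 1)*(g + 3)*(g + 4)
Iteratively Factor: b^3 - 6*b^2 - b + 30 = (b + 2)*(b^2 - 8*b + 15) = (b - 5)*(b + 2)*(b - 3)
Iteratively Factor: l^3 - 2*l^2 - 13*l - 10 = (l - 5)*(l^2 + 3*l + 2) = (l - 5)*(l + 1)*(l + 2)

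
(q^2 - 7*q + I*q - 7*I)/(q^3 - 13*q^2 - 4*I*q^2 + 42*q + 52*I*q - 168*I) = (q + I)/(q^2 + q*(-6 - 4*I) + 24*I)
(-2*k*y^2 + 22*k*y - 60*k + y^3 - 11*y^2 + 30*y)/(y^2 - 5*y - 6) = (-2*k*y + 10*k + y^2 - 5*y)/(y + 1)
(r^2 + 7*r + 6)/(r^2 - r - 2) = (r + 6)/(r - 2)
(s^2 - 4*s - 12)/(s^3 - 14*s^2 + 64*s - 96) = (s + 2)/(s^2 - 8*s + 16)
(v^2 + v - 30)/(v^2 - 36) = (v - 5)/(v - 6)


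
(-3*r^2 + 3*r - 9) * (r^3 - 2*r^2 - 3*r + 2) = -3*r^5 + 9*r^4 - 6*r^3 + 3*r^2 + 33*r - 18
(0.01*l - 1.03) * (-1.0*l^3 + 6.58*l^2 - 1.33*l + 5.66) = -0.01*l^4 + 1.0958*l^3 - 6.7907*l^2 + 1.4265*l - 5.8298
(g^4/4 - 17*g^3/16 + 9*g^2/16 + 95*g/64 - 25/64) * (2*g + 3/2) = g^5/2 - 7*g^4/4 - 15*g^3/32 + 61*g^2/16 + 185*g/128 - 75/128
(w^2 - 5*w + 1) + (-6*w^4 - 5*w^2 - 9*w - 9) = -6*w^4 - 4*w^2 - 14*w - 8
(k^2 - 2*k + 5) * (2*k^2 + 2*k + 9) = 2*k^4 - 2*k^3 + 15*k^2 - 8*k + 45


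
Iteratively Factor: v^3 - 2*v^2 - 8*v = (v + 2)*(v^2 - 4*v) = v*(v + 2)*(v - 4)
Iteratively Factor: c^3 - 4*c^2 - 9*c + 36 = (c - 4)*(c^2 - 9) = (c - 4)*(c + 3)*(c - 3)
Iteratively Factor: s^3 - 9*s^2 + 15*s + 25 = (s + 1)*(s^2 - 10*s + 25) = (s - 5)*(s + 1)*(s - 5)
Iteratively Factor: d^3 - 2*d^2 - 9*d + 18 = (d - 3)*(d^2 + d - 6) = (d - 3)*(d - 2)*(d + 3)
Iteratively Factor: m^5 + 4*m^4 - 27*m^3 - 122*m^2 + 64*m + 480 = (m - 5)*(m^4 + 9*m^3 + 18*m^2 - 32*m - 96) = (m - 5)*(m + 4)*(m^3 + 5*m^2 - 2*m - 24) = (m - 5)*(m + 4)^2*(m^2 + m - 6) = (m - 5)*(m - 2)*(m + 4)^2*(m + 3)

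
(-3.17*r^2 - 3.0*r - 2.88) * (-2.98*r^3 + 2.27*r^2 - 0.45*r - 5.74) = 9.4466*r^5 + 1.7441*r^4 + 3.1989*r^3 + 13.0082*r^2 + 18.516*r + 16.5312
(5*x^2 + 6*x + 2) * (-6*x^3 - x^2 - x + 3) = -30*x^5 - 41*x^4 - 23*x^3 + 7*x^2 + 16*x + 6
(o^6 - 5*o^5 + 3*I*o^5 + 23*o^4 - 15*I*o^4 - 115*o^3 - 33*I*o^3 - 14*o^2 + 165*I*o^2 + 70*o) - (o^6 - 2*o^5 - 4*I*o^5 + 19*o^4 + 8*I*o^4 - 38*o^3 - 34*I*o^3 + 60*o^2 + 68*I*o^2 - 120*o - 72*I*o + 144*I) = -3*o^5 + 7*I*o^5 + 4*o^4 - 23*I*o^4 - 77*o^3 + I*o^3 - 74*o^2 + 97*I*o^2 + 190*o + 72*I*o - 144*I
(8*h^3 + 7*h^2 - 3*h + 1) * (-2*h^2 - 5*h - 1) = -16*h^5 - 54*h^4 - 37*h^3 + 6*h^2 - 2*h - 1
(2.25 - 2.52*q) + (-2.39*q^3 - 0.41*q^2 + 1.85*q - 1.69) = -2.39*q^3 - 0.41*q^2 - 0.67*q + 0.56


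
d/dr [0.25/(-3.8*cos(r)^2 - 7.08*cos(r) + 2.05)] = -(1.9*cos(r) + 1.77)*sin(r)/(3.8*cos(r)^2 + 7.08*cos(r) - 2.05)^2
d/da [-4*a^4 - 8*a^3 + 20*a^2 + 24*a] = -16*a^3 - 24*a^2 + 40*a + 24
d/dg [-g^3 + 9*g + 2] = 9 - 3*g^2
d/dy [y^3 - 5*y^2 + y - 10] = 3*y^2 - 10*y + 1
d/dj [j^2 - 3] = 2*j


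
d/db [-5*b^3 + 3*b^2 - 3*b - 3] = -15*b^2 + 6*b - 3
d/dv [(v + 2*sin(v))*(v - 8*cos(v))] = (v + 2*sin(v))*(8*sin(v) + 1) + (v - 8*cos(v))*(2*cos(v) + 1)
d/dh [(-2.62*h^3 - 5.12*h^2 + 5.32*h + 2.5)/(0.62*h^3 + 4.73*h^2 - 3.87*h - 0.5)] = (-9.2182*h^4 + 13.682*h^3 - 6.0692*h^2 - 18.53*h + 7.015)/(0.3844*h^6 + 5.8652*h^5 + 17.5741*h^4 - 37.2302*h^3 + 10.2469*h^2 + 3.87*h + 0.25)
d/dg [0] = 0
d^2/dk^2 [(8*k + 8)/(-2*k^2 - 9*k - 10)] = 16*(-(k + 1)*(4*k + 9)^2 + (6*k + 11)*(2*k^2 + 9*k + 10))/(2*k^2 + 9*k + 10)^3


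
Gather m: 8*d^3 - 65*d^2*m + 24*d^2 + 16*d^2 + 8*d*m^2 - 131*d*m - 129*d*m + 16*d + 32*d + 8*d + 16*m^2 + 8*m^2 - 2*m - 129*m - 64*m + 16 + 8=8*d^3 + 40*d^2 + 56*d + m^2*(8*d + 24) + m*(-65*d^2 - 260*d - 195) + 24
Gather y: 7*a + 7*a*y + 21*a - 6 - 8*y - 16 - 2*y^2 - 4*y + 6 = 28*a - 2*y^2 + y*(7*a - 12) - 16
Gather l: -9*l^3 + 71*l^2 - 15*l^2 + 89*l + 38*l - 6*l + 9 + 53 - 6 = -9*l^3 + 56*l^2 + 121*l + 56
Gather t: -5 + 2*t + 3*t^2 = 3*t^2 + 2*t - 5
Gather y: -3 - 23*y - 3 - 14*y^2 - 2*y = -14*y^2 - 25*y - 6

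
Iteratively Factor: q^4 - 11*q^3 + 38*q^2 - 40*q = (q - 2)*(q^3 - 9*q^2 + 20*q) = (q - 4)*(q - 2)*(q^2 - 5*q) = (q - 5)*(q - 4)*(q - 2)*(q)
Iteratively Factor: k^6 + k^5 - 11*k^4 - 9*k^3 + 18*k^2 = (k - 3)*(k^5 + 4*k^4 + k^3 - 6*k^2) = k*(k - 3)*(k^4 + 4*k^3 + k^2 - 6*k) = k*(k - 3)*(k - 1)*(k^3 + 5*k^2 + 6*k) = k*(k - 3)*(k - 1)*(k + 2)*(k^2 + 3*k) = k^2*(k - 3)*(k - 1)*(k + 2)*(k + 3)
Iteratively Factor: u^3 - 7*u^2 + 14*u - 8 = (u - 2)*(u^2 - 5*u + 4) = (u - 4)*(u - 2)*(u - 1)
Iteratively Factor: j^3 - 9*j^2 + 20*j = (j)*(j^2 - 9*j + 20) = j*(j - 4)*(j - 5)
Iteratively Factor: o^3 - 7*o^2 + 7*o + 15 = (o - 3)*(o^2 - 4*o - 5) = (o - 5)*(o - 3)*(o + 1)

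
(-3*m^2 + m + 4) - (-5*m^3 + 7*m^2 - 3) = 5*m^3 - 10*m^2 + m + 7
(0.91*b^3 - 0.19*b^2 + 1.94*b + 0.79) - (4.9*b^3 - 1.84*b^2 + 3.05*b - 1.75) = -3.99*b^3 + 1.65*b^2 - 1.11*b + 2.54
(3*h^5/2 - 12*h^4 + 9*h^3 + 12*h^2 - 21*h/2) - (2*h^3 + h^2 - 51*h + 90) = 3*h^5/2 - 12*h^4 + 7*h^3 + 11*h^2 + 81*h/2 - 90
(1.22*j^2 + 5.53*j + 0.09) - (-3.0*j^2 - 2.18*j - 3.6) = 4.22*j^2 + 7.71*j + 3.69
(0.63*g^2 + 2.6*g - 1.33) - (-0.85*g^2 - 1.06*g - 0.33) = 1.48*g^2 + 3.66*g - 1.0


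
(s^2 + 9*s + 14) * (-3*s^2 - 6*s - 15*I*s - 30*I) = -3*s^4 - 33*s^3 - 15*I*s^3 - 96*s^2 - 165*I*s^2 - 84*s - 480*I*s - 420*I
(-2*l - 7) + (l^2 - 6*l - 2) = l^2 - 8*l - 9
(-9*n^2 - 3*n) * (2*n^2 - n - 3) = -18*n^4 + 3*n^3 + 30*n^2 + 9*n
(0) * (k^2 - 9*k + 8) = 0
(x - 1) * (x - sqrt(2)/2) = x^2 - x - sqrt(2)*x/2 + sqrt(2)/2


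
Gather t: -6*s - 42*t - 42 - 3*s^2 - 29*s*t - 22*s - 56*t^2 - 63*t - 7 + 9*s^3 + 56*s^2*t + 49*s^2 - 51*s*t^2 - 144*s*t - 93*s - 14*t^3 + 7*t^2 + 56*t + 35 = 9*s^3 + 46*s^2 - 121*s - 14*t^3 + t^2*(-51*s - 49) + t*(56*s^2 - 173*s - 49) - 14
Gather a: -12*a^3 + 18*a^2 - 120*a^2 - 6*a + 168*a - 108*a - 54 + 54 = -12*a^3 - 102*a^2 + 54*a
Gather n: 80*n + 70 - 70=80*n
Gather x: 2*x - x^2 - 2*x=-x^2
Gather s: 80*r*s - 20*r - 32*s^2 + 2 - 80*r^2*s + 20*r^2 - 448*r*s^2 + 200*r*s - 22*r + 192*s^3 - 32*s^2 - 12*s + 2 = 20*r^2 - 42*r + 192*s^3 + s^2*(-448*r - 64) + s*(-80*r^2 + 280*r - 12) + 4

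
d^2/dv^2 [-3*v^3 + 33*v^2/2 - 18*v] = 33 - 18*v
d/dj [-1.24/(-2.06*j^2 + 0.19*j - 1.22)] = (0.2356 - 5.1088*j)/(2.06*j^2 - 0.19*j + 1.22)^2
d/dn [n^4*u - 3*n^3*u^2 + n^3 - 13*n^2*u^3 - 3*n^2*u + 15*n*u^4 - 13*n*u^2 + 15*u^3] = 4*n^3*u - 9*n^2*u^2 + 3*n^2 - 26*n*u^3 - 6*n*u + 15*u^4 - 13*u^2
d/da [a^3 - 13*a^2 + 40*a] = 3*a^2 - 26*a + 40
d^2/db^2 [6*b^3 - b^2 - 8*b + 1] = 36*b - 2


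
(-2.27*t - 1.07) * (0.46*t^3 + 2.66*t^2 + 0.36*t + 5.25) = -1.0442*t^4 - 6.5304*t^3 - 3.6634*t^2 - 12.3027*t - 5.6175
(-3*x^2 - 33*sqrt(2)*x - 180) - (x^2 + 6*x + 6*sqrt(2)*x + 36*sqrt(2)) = -4*x^2 - 39*sqrt(2)*x - 6*x - 180 - 36*sqrt(2)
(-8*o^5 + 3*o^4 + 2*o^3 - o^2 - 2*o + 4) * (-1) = 8*o^5 - 3*o^4 - 2*o^3 + o^2 + 2*o - 4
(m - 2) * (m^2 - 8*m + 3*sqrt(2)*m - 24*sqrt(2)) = m^3 - 10*m^2 + 3*sqrt(2)*m^2 - 30*sqrt(2)*m + 16*m + 48*sqrt(2)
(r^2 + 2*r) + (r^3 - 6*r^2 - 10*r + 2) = r^3 - 5*r^2 - 8*r + 2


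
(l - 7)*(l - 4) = l^2 - 11*l + 28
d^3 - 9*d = d*(d - 3)*(d + 3)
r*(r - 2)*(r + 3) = r^3 + r^2 - 6*r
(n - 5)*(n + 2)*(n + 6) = n^3 + 3*n^2 - 28*n - 60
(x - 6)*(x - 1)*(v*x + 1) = v*x^3 - 7*v*x^2 + 6*v*x + x^2 - 7*x + 6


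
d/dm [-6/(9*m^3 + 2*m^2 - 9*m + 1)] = 6*(27*m^2 + 4*m - 9)/(9*m^3 + 2*m^2 - 9*m + 1)^2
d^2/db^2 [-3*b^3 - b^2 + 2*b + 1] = -18*b - 2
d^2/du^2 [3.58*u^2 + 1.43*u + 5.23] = 7.16000000000000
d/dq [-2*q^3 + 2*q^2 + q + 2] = -6*q^2 + 4*q + 1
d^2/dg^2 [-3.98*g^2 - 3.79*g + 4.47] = -7.96000000000000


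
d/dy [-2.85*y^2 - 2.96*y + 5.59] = -5.7*y - 2.96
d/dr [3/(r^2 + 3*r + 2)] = 3*(-2*r - 3)/(r^2 + 3*r + 2)^2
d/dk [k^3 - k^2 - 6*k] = 3*k^2 - 2*k - 6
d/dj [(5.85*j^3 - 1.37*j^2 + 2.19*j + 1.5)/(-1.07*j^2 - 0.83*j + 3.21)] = (-6.2595*j^4 - 9.711*j^3 + 59.8159*j^2 - 5.5854*j + 8.2749)/(1.1449*j^4 + 1.7762*j^3 - 6.1805*j^2 - 5.3286*j + 10.3041)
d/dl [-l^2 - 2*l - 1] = -2*l - 2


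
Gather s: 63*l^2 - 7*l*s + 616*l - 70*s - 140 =63*l^2 + 616*l + s*(-7*l - 70) - 140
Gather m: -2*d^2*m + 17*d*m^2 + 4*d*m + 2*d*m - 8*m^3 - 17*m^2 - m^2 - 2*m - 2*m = -8*m^3 + m^2*(17*d - 18) + m*(-2*d^2 + 6*d - 4)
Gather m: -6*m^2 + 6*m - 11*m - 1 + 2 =-6*m^2 - 5*m + 1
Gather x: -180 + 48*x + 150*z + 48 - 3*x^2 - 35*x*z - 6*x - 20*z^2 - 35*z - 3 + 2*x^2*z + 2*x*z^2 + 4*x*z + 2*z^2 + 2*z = x^2*(2*z - 3) + x*(2*z^2 - 31*z + 42) - 18*z^2 + 117*z - 135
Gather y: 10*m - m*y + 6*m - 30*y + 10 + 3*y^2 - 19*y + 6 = 16*m + 3*y^2 + y*(-m - 49) + 16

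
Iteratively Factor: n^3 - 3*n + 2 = (n - 1)*(n^2 + n - 2) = (n - 1)^2*(n + 2)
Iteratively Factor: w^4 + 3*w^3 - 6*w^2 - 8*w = (w - 2)*(w^3 + 5*w^2 + 4*w) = w*(w - 2)*(w^2 + 5*w + 4) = w*(w - 2)*(w + 1)*(w + 4)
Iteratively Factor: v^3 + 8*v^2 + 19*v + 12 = (v + 3)*(v^2 + 5*v + 4) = (v + 1)*(v + 3)*(v + 4)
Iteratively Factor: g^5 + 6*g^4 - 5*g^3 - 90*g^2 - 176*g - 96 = (g - 4)*(g^4 + 10*g^3 + 35*g^2 + 50*g + 24) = (g - 4)*(g + 3)*(g^3 + 7*g^2 + 14*g + 8) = (g - 4)*(g + 2)*(g + 3)*(g^2 + 5*g + 4) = (g - 4)*(g + 1)*(g + 2)*(g + 3)*(g + 4)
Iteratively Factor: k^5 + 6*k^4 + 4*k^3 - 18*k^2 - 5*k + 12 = (k + 3)*(k^4 + 3*k^3 - 5*k^2 - 3*k + 4) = (k - 1)*(k + 3)*(k^3 + 4*k^2 - k - 4) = (k - 1)^2*(k + 3)*(k^2 + 5*k + 4) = (k - 1)^2*(k + 1)*(k + 3)*(k + 4)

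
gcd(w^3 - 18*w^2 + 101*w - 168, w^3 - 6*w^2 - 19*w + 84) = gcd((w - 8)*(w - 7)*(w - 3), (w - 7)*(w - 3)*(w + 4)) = w^2 - 10*w + 21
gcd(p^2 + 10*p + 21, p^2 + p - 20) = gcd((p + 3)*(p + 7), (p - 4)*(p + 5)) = 1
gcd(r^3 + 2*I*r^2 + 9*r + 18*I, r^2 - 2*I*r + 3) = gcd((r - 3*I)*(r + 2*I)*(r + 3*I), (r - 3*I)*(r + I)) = r - 3*I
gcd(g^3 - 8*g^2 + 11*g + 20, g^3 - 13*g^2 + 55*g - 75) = g - 5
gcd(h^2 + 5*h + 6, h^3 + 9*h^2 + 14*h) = h + 2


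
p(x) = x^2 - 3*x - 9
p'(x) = 2*x - 3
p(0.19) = -9.53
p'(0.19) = -2.62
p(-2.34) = 3.50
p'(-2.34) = -7.68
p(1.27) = -11.20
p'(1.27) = -0.46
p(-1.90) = 0.31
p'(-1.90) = -6.80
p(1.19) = -11.15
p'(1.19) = -0.62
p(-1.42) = -2.72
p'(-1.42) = -5.84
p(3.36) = -7.79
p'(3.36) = 3.72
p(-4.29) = 22.27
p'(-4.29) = -11.58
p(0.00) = -9.00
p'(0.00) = -3.00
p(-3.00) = 9.00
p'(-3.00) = -9.00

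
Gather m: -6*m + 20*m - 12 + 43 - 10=14*m + 21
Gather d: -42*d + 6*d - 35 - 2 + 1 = -36*d - 36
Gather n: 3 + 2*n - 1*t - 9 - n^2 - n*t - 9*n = -n^2 + n*(-t - 7) - t - 6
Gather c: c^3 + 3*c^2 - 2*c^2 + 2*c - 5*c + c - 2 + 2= c^3 + c^2 - 2*c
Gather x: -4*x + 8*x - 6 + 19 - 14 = 4*x - 1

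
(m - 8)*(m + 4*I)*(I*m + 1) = I*m^3 - 3*m^2 - 8*I*m^2 + 24*m + 4*I*m - 32*I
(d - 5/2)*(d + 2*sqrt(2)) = d^2 - 5*d/2 + 2*sqrt(2)*d - 5*sqrt(2)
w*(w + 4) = w^2 + 4*w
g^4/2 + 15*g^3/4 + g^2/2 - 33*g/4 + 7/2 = (g/2 + 1)*(g - 1)*(g - 1/2)*(g + 7)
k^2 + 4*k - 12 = (k - 2)*(k + 6)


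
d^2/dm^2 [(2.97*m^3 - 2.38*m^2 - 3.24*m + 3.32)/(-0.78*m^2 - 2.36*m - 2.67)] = (7.105427357601e-15*m^4 - 25.532556*m^3 - 154.14624*m^2 - 204.191478*m - 30.051892)/(0.474552*m^6 + 4.307472*m^5 + 17.906148*m^4 + 42.633872*m^3 + 61.294122*m^2 + 50.472612*m + 19.034163)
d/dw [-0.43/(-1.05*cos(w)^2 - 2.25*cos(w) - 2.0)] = (0.903*cos(w) + 0.9675)*sin(w)/(1.05*cos(w)^2 + 2.25*cos(w) + 2.0)^2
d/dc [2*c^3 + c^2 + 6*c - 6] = 6*c^2 + 2*c + 6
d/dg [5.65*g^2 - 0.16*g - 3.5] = 11.3*g - 0.16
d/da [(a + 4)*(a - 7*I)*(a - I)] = 3*a^2 + a*(8 - 16*I) - 7 - 32*I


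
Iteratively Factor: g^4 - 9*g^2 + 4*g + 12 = (g - 2)*(g^3 + 2*g^2 - 5*g - 6) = (g - 2)^2*(g^2 + 4*g + 3) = (g - 2)^2*(g + 1)*(g + 3)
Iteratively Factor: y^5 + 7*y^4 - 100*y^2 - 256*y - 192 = (y - 4)*(y^4 + 11*y^3 + 44*y^2 + 76*y + 48) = (y - 4)*(y + 3)*(y^3 + 8*y^2 + 20*y + 16) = (y - 4)*(y + 3)*(y + 4)*(y^2 + 4*y + 4) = (y - 4)*(y + 2)*(y + 3)*(y + 4)*(y + 2)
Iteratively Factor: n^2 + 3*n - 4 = (n - 1)*(n + 4)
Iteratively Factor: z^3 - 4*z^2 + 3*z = (z)*(z^2 - 4*z + 3) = z*(z - 1)*(z - 3)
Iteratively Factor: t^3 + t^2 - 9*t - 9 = (t + 3)*(t^2 - 2*t - 3) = (t - 3)*(t + 3)*(t + 1)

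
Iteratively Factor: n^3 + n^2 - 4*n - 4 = (n - 2)*(n^2 + 3*n + 2) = (n - 2)*(n + 2)*(n + 1)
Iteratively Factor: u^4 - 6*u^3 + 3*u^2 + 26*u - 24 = (u - 1)*(u^3 - 5*u^2 - 2*u + 24) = (u - 4)*(u - 1)*(u^2 - u - 6) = (u - 4)*(u - 3)*(u - 1)*(u + 2)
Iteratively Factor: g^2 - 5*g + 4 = (g - 4)*(g - 1)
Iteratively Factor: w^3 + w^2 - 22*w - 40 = (w - 5)*(w^2 + 6*w + 8) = (w - 5)*(w + 4)*(w + 2)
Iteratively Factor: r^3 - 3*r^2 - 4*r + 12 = (r - 2)*(r^2 - r - 6) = (r - 3)*(r - 2)*(r + 2)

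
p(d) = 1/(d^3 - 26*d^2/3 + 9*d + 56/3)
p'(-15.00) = 0.00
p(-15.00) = 0.00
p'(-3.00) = -0.00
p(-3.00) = -0.00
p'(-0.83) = -1.17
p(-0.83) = 0.21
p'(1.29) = 0.03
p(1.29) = 0.06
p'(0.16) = -0.02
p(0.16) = 0.05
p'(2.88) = 1.38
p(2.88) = -0.29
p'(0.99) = 0.01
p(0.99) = 0.05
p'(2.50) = 2.26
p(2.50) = 0.38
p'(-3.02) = -0.01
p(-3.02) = -0.01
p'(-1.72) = -0.06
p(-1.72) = -0.04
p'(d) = (-3*d^2 + 52*d/3 - 9)/(d^3 - 26*d^2/3 + 9*d + 56/3)^2 = 3*(-9*d^2 + 52*d - 27)/(3*d^3 - 26*d^2 + 27*d + 56)^2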